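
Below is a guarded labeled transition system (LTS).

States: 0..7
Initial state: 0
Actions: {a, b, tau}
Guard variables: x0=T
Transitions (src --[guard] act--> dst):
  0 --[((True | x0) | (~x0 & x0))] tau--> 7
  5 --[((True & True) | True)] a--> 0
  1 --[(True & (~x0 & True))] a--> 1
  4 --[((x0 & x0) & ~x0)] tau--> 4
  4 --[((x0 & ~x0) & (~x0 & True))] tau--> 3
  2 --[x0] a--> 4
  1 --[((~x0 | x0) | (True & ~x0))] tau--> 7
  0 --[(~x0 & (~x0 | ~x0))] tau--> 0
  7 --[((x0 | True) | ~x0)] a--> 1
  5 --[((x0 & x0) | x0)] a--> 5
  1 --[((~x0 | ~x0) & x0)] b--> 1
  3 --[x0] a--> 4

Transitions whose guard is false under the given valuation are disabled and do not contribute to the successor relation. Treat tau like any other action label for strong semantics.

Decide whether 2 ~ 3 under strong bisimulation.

Answer: BISIMILAR

Analysis:
Compute ~ classes (split until stable):
  round 0: {{0,1,2,3,4,5,6,7}}
  round 1: {{0,1},{2,3,5,7},{4,6}}
  round 2: {{0,1},{2,3},{4,6},{5},{7}}
stable after 3 split(s): 5 block(s)
[2]={2,3}  [3]={2,3}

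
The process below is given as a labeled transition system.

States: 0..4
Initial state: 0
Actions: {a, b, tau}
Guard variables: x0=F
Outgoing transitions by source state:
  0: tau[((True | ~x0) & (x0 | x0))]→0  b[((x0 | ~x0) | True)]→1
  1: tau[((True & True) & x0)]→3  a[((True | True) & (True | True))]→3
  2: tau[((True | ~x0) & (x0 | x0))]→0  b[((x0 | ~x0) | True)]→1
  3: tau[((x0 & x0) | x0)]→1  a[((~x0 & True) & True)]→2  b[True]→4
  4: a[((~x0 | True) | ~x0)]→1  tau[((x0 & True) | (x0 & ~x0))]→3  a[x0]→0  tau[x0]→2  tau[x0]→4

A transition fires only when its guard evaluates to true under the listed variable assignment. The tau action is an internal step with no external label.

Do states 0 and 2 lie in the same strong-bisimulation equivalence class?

Compute ~ classes (split until stable):
  π0 = {{0,1,2,3,4}}
  π1 = {{0,2},{1,4},{3}}
  π2 = {{0,2},{1},{3},{4}}
Fixed point at round 3; 4 class(es).
0∈{0,2}, 2∈{0,2}

Answer: BISIMILAR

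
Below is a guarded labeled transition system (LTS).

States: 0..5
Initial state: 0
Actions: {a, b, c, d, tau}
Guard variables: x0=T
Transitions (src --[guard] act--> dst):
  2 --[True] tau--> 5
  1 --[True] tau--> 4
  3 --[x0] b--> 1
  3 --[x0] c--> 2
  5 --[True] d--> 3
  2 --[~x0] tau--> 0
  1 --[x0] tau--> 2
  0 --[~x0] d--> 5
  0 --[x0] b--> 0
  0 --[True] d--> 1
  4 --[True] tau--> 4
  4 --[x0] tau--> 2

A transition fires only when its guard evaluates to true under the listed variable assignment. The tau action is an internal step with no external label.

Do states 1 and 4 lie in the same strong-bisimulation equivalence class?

Bisimulation quotient by refinement:
  P[0] = {{0,1,2,3,4,5}}
  P[1] = {{0},{1,2,4},{3},{5}}
  P[2] = {{0},{1,4},{2},{3},{5}}
stable after 3 split(s): 5 block(s)
[1]={1,4}  [4]={1,4}

Answer: BISIMILAR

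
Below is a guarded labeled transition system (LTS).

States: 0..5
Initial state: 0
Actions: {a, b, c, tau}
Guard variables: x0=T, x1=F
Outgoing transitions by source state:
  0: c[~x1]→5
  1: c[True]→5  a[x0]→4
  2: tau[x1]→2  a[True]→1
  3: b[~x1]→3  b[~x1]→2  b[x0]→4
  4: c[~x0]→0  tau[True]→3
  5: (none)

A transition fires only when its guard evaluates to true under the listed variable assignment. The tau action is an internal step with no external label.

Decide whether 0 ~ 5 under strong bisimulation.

Answer: NOT BISIMILAR

Analysis:
Bisimulation quotient by refinement:
  P[0] = {{0,1,2,3,4,5}}
  P[1] = {{0},{1},{2},{3},{4},{5}}
Fixed point at round 2; 6 class(es).
[0]={0}  [5]={5}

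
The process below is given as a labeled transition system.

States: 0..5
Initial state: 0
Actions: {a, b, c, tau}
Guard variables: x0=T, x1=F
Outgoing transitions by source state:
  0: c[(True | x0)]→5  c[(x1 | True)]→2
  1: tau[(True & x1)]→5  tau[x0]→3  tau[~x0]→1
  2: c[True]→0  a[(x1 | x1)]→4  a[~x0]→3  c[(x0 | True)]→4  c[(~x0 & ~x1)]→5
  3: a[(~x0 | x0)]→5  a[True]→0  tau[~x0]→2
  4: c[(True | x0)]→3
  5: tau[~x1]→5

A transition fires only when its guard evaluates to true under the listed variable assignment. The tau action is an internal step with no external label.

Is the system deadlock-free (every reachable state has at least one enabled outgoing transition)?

Answer: DEADLOCK-FREE

Trace:
Reach set: {0,2,3,4,5}
  0: c→2  c→5  [2 exit(s)]
  2: c→0  c→4  [2 exit(s)]
  3: a→0  a→5  [2 exit(s)]
  4: c→3  [1 exit(s)]
  5: tau→5  [1 exit(s)]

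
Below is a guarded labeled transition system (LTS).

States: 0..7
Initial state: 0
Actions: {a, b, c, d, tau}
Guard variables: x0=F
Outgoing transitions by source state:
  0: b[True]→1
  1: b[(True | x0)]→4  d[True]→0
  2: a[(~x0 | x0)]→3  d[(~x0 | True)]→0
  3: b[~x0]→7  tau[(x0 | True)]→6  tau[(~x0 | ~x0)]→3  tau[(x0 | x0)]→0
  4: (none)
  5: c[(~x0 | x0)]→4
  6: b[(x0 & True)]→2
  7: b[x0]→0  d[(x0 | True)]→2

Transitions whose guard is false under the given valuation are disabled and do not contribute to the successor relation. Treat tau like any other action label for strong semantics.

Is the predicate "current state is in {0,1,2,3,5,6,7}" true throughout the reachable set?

Answer: INVARIANT VIOLATED at state 4

Trace:
Inv-set: {0,1,2,3,5,6,7}
R = {0,1,4}
  0: ok
  1: ok
  4: outside
counterexample path to 4: b·b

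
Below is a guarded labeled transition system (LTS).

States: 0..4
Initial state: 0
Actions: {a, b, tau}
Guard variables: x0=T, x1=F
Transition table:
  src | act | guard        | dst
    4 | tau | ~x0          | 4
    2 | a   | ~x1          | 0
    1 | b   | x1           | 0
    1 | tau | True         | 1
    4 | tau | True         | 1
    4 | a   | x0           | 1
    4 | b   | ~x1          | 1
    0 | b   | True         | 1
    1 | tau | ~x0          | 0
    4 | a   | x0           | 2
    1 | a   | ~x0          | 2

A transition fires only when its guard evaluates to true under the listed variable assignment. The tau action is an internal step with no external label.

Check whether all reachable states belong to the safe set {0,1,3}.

Answer: INVARIANT HOLDS

Trace:
Inv-set: {0,1,3}
R = {0,1}
  0: ok
  1: ok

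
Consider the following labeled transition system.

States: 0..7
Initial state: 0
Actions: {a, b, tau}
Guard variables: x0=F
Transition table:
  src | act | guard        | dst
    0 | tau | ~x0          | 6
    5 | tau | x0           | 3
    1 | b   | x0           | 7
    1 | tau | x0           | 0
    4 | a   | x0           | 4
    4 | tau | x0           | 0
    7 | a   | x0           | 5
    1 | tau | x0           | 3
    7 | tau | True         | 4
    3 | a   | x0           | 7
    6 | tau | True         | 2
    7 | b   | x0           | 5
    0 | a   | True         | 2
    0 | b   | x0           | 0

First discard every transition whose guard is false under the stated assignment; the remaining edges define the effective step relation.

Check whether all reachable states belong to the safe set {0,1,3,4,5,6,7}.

Allowed set {0,1,3,4,5,6,7}
Reach set: {0,2,6}
  0: ✓
  2: ✗ unsafe
  6: ✓
witness against invariant: a → 2

Answer: INVARIANT VIOLATED at state 2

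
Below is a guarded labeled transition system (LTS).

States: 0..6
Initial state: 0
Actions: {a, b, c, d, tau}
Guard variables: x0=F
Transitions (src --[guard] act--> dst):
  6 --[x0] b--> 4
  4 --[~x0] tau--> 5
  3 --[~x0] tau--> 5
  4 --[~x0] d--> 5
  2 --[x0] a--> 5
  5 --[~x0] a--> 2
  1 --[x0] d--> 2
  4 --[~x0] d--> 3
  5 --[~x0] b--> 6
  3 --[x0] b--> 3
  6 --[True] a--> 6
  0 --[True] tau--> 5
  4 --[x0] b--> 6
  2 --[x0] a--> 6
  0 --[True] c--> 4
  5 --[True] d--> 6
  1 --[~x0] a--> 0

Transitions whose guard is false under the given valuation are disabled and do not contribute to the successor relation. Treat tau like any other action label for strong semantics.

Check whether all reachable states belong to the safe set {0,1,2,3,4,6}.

Answer: INVARIANT VIOLATED at state 5

Trace:
Inv-set: {0,1,2,3,4,6}
R = {0,2,3,4,5,6}
  0: ✓
  2: ✓
  3: ✓
  4: ✓
  5: ✗ unsafe
  6: ✓
reach 5 via tau — violates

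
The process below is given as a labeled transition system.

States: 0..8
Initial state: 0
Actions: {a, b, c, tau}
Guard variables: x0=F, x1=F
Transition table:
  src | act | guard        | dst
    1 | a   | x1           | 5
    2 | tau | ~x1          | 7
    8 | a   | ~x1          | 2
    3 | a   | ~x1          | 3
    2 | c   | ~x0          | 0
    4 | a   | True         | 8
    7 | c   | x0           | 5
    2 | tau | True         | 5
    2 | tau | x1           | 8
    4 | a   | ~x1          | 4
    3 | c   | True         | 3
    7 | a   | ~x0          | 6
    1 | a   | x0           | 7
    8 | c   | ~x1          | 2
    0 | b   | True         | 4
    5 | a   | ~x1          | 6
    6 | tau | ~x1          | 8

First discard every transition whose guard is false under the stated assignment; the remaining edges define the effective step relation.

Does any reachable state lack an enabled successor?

Reach set: {0,2,4,5,6,7,8}
  0: b→4  [deg 1]
  2: c→0  tau→5  tau→7  [deg 3]
  4: a→4  a→8  [deg 2]
  5: a→6  [deg 1]
  6: tau→8  [deg 1]
  7: a→6  [deg 1]
  8: a→2  c→2  [deg 2]

Answer: DEADLOCK-FREE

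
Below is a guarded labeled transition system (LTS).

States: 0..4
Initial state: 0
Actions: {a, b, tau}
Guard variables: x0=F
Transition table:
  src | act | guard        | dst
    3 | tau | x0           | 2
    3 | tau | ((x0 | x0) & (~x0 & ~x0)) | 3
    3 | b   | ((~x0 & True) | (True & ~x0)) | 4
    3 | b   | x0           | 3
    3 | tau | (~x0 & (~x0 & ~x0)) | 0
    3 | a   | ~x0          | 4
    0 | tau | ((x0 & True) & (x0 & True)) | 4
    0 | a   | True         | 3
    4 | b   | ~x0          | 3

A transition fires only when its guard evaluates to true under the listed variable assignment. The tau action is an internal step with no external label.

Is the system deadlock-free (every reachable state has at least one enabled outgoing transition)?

Reachable = {0,3,4}
  0: a→3  [1 out]
  3: a→4  b→4  tau→0  [3 out]
  4: b→3  [1 out]

Answer: DEADLOCK-FREE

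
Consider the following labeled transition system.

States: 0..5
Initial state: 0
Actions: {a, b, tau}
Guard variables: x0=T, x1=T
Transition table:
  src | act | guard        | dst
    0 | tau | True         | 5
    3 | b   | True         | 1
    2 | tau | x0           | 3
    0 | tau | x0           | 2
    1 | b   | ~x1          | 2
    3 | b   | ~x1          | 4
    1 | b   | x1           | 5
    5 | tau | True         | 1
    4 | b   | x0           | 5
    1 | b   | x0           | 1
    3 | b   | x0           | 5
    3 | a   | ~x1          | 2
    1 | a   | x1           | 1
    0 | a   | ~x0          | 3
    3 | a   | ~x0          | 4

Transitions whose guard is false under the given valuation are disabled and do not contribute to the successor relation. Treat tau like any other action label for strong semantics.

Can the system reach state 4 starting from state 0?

Answer: UNREACHABLE

Trace:
10 transition(s) survive guard evaluation.
L0 = {0}
L1 = {2,5}  now seen {0,2,5}
L2 = {1,3}  now seen {0,1,2,3,5}
R = {0,1,2,3,5}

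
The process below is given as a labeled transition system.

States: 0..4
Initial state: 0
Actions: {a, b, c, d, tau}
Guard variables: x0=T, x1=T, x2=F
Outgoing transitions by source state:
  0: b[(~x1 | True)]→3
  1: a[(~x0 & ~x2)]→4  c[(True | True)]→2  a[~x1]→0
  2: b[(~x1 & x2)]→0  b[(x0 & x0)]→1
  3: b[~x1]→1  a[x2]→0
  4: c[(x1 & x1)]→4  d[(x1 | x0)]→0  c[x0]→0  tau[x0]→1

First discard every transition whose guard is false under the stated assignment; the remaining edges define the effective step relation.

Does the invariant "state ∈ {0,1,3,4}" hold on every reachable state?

Answer: INVARIANT HOLDS

Working:
Inv-set: {0,1,3,4}
Reach set: {0,3}
  0: ✓
  3: ✓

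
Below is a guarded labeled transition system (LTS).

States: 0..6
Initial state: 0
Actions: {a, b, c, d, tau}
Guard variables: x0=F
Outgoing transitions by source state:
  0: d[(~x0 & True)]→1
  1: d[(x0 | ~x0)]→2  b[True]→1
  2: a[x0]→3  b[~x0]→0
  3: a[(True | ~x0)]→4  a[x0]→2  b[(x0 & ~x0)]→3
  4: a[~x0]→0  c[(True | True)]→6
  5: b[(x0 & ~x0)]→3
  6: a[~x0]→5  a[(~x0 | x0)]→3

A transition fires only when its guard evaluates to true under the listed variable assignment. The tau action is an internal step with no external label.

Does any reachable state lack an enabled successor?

R = {0,1,2}
  0: d→1  [1 exit(s)]
  1: b→1  d→2  [2 exit(s)]
  2: b→0  [1 exit(s)]

Answer: DEADLOCK-FREE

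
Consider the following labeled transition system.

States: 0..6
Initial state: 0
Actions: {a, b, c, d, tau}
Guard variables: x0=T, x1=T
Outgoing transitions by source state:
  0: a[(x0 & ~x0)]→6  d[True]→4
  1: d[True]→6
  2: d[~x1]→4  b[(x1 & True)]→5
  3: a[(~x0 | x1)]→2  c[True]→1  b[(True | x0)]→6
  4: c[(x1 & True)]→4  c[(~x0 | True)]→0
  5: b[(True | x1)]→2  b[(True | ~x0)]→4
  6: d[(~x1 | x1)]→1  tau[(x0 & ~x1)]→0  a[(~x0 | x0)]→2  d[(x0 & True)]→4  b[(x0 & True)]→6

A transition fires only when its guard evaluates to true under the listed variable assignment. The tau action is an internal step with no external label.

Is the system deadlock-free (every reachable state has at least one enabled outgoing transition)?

Reachable = {0,4}
  0: d→4  [deg 1]
  4: c→0  c→4  [deg 2]

Answer: DEADLOCK-FREE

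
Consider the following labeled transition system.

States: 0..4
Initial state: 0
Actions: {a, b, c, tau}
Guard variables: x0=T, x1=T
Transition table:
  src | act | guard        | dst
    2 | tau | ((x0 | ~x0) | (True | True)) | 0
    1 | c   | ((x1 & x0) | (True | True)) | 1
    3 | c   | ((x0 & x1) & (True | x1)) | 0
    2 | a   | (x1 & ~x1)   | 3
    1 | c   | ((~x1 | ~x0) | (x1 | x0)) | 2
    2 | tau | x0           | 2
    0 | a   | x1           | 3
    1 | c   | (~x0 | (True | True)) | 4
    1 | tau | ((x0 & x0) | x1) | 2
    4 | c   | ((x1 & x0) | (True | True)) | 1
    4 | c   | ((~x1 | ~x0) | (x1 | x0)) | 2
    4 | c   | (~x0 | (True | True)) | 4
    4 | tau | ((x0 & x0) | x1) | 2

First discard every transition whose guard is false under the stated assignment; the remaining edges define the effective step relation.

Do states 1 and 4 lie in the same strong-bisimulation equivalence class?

Compute ~ classes (split until stable):
  P[0] = {{0,1,2,3,4}}
  P[1] = {{0},{1,4},{2},{3}}
stable after 2 split(s): 4 block(s)
1∈{1,4}, 4∈{1,4}

Answer: BISIMILAR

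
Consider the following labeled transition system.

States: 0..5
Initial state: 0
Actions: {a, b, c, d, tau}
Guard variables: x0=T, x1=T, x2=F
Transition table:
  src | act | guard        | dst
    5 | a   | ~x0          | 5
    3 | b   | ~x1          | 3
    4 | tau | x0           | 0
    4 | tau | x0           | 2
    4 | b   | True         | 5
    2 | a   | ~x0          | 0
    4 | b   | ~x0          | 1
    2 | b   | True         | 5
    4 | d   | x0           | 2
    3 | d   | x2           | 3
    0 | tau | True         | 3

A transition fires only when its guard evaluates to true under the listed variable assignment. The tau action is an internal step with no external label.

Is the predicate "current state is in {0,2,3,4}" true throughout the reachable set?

Answer: INVARIANT HOLDS

Working:
Safe = {0,2,3,4}
Reach set: {0,3}
  0: safe
  3: safe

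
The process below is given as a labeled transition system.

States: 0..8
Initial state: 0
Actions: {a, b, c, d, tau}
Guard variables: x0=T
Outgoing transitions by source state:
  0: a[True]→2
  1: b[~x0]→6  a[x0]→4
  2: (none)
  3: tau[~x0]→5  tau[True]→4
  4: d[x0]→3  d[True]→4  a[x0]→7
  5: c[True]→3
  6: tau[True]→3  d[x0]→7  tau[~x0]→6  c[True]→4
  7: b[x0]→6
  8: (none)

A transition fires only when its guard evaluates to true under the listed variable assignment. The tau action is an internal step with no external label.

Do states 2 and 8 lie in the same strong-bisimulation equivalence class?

Answer: BISIMILAR

Trace:
Refine partition for ~:
  round 0: {{0,1,2,3,4,5,6,7,8}}
  round 1: {{0,1},{2,8},{3},{4},{5},{6},{7}}
  round 2: {{0},{1},{2,8},{3},{4},{5},{6},{7}}
8 equivalence class(es) (converged in 3)
2∈{2,8}, 8∈{2,8}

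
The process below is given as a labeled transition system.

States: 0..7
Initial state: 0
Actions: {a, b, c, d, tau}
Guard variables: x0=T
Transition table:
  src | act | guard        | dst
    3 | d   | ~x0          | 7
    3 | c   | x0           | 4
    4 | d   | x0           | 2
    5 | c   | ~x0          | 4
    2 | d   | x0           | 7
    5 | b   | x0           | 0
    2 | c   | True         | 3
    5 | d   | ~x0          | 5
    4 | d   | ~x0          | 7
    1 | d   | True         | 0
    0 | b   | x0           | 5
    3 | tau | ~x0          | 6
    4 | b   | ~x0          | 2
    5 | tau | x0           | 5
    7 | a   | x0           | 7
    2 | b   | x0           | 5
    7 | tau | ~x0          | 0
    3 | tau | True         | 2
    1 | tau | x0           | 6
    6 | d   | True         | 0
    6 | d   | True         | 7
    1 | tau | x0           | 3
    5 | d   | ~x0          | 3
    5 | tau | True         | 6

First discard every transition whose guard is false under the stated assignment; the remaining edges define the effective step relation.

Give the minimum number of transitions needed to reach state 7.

Answer: 3

Analysis:
Layered search for 7:
  depth 0: {0}
  depth 1: {5}
  depth 2: {6}
  depth 3: {7}
7 enters at depth 3; path b·tau·d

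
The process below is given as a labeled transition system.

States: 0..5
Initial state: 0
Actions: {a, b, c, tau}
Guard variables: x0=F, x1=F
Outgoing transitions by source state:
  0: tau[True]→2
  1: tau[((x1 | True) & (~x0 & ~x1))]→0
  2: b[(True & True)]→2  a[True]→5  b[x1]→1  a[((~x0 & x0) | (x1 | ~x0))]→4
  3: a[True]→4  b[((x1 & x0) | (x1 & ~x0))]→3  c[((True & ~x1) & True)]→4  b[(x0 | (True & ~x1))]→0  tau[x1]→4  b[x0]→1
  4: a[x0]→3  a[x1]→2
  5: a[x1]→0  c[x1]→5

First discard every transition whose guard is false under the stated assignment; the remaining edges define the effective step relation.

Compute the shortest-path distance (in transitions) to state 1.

Answer: UNREACHABLE

Working:
BFS to 1:
  depth 0: {0}
  depth 1: {2}
  depth 2: {4,5}
1 never appears.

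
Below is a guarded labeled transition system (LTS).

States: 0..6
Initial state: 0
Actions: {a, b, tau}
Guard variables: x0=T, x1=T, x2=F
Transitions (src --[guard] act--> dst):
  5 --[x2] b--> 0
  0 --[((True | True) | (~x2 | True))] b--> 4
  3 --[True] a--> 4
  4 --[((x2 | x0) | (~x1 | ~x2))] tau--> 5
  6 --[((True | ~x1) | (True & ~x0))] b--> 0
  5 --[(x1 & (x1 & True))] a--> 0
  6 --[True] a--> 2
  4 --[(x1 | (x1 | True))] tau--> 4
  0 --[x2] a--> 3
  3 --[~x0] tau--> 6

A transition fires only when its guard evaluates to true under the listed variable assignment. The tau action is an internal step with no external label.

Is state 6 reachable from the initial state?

Guard filter leaves 7 enabled edge(s).
L0 = {0}
L1 = {4}  now seen {0,4}
L2 = {5}  now seen {0,4,5}
R = {0,4,5}

Answer: UNREACHABLE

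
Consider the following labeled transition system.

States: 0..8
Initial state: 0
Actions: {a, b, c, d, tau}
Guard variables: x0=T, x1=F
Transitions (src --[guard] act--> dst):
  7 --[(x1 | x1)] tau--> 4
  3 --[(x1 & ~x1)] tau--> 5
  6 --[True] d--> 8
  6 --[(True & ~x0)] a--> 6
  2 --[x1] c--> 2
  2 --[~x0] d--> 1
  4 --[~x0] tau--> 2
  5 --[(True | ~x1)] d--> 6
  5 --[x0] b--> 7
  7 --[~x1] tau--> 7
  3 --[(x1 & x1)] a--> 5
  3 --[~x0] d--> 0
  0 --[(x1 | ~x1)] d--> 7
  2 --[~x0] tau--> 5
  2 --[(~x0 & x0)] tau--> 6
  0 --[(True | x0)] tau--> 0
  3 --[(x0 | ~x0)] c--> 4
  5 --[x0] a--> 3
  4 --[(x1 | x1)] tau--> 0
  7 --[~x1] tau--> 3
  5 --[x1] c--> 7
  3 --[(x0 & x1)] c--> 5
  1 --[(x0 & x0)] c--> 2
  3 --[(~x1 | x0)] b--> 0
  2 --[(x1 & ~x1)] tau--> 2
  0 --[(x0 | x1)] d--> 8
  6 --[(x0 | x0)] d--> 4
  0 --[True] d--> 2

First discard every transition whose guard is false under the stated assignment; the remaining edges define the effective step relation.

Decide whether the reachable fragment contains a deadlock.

Answer: DEADLOCK at state 2

Trace:
R = {0,2,3,4,7,8}
  0: d→2  d→7  d→8  tau→0  [4 exit(s)]
  2: ∅  [STUCK]
  3: b→0  c→4  [2 exit(s)]
  4: ∅  [STUCK]
  7: tau→3  tau→7  [2 exit(s)]
  8: ∅  [STUCK]
Path to 2: d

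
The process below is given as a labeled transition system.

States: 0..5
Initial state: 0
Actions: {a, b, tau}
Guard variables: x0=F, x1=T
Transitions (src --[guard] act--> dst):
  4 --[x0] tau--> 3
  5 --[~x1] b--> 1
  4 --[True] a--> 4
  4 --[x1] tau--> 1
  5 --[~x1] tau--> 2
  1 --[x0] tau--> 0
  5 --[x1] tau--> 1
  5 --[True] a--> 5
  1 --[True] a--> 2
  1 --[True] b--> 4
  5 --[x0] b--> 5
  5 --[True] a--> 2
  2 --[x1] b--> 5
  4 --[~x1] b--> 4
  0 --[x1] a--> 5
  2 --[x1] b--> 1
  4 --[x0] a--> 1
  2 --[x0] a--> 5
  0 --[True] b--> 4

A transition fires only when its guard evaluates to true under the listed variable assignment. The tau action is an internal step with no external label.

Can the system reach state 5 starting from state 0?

Answer: REACHABLE

Analysis:
After dropping false guards: 11 live edges.
Layer 0: {0}
Layer 1: {4,5}  now seen {0,4,5}
Layer 2: {1,2}  now seen {0,1,2,4,5}
Reach set: {0,1,2,4,5}
Path to 5: a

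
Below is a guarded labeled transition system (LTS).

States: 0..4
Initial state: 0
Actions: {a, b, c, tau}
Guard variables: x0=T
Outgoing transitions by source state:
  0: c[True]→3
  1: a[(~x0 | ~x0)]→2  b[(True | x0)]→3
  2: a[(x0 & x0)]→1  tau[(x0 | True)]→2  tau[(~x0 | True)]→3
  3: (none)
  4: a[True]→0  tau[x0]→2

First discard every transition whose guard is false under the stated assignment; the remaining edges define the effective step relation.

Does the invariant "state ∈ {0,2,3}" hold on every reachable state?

Allowed set {0,2,3}
R = {0,3}
  0: safe
  3: safe

Answer: INVARIANT HOLDS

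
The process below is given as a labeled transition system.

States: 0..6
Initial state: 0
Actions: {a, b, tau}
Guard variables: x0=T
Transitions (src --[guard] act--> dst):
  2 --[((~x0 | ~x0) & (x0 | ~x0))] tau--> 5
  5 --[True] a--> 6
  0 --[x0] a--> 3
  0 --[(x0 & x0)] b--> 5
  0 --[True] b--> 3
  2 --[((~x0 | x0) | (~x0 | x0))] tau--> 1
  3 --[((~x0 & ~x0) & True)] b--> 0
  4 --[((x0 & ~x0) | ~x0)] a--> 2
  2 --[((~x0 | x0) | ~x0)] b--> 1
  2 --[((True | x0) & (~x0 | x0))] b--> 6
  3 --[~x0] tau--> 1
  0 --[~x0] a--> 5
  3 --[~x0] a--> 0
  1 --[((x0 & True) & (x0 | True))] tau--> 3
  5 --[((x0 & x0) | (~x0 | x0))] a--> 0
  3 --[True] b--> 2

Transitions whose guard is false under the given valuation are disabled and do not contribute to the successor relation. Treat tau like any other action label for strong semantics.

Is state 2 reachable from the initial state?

Answer: REACHABLE

Working:
10 transition(s) survive guard evaluation.
depth 0: {0}
depth 1: {3,5}  total {0,3,5}
depth 2: {2,6}  total {0,2,3,5,6}
depth 3: {1}  total {0,1,2,3,5,6}
Reach set: {0,1,2,3,5,6}
Path to 2: a·b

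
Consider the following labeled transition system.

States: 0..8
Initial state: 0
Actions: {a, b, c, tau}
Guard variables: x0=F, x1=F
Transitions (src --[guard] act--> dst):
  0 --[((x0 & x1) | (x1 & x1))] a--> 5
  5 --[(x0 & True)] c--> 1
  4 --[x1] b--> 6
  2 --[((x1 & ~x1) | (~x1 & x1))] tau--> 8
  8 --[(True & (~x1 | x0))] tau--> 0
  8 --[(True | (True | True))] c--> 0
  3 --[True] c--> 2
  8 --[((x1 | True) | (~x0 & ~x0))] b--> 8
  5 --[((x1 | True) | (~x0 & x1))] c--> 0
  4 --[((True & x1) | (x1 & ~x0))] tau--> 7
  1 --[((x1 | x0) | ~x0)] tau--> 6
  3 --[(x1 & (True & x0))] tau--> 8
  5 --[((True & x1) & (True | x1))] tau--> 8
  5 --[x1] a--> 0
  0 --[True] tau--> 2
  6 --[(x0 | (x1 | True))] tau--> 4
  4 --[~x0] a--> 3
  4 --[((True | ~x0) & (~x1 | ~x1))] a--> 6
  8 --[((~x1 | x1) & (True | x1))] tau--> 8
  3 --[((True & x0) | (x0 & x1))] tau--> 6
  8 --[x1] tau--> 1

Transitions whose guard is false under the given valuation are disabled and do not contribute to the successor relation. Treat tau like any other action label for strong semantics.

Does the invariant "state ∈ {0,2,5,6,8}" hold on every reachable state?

Inv-set: {0,2,5,6,8}
Reachable = {0,2}
  0: ✓
  2: ✓

Answer: INVARIANT HOLDS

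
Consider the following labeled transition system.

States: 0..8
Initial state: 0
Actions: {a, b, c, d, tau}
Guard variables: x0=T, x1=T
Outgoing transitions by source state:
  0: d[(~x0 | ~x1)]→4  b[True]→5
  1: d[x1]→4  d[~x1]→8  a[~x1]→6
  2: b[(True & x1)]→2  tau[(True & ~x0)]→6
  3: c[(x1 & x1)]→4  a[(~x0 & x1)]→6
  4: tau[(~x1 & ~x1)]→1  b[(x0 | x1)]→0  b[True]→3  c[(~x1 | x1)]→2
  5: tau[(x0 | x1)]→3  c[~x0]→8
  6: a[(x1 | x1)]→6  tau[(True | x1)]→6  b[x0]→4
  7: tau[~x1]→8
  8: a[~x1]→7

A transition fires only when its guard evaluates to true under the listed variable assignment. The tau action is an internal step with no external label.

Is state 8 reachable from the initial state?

Answer: UNREACHABLE

Working:
After dropping false guards: 11 live edges.
Layer 0: {0}
Layer 1: {5}  cumulative {0,5}
Layer 2: {3}  cumulative {0,3,5}
Layer 3: {4}  cumulative {0,3,4,5}
Layer 4: {2}  cumulative {0,2,3,4,5}
R = {0,2,3,4,5}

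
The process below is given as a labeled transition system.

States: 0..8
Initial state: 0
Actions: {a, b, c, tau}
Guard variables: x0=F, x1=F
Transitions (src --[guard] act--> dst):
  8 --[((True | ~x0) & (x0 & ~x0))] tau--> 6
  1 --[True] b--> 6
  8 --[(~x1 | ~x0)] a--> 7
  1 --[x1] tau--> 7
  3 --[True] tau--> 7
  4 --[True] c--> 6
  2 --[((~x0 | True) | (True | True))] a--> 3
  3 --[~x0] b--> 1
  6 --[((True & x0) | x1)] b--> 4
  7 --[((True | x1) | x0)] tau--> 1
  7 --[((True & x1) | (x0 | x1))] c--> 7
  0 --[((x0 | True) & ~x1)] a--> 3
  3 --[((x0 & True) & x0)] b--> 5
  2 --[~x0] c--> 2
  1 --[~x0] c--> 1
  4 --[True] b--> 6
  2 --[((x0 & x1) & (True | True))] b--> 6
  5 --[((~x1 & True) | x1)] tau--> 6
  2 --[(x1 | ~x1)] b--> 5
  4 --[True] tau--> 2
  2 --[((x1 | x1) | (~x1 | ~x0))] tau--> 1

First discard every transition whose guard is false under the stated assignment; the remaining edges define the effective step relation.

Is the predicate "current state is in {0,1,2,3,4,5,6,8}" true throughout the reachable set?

Answer: INVARIANT VIOLATED at state 7

Trace:
Safe = {0,1,2,3,4,5,6,8}
R = {0,1,3,6,7}
  0: safe
  1: safe
  3: safe
  6: safe
  7: outside
counterexample path to 7: a·tau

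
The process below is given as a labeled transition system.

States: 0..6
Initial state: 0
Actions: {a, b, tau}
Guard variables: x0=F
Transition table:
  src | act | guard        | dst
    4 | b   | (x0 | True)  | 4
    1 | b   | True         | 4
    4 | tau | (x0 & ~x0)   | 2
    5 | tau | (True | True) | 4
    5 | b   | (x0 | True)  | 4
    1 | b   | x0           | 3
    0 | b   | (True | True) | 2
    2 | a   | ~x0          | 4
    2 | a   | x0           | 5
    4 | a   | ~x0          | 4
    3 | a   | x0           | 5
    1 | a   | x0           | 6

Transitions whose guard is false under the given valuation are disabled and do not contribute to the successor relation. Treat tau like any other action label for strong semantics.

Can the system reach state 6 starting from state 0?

Guard filter leaves 7 enabled edge(s).
L0 = {0}
L1 = {2}  cumulative {0,2}
L2 = {4}  cumulative {0,2,4}
R = {0,2,4}

Answer: UNREACHABLE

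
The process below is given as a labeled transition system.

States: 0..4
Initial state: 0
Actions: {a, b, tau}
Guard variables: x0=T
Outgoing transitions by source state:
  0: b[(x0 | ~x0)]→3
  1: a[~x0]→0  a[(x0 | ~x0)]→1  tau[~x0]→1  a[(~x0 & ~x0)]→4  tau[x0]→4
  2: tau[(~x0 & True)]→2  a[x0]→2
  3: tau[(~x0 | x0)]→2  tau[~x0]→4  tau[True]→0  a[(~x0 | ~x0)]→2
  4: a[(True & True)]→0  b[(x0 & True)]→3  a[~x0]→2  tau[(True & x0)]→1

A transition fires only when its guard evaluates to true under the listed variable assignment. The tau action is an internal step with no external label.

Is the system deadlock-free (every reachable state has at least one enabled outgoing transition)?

R = {0,2,3}
  0: b→3  [1 out]
  2: a→2  [1 out]
  3: tau→0  tau→2  [2 out]

Answer: DEADLOCK-FREE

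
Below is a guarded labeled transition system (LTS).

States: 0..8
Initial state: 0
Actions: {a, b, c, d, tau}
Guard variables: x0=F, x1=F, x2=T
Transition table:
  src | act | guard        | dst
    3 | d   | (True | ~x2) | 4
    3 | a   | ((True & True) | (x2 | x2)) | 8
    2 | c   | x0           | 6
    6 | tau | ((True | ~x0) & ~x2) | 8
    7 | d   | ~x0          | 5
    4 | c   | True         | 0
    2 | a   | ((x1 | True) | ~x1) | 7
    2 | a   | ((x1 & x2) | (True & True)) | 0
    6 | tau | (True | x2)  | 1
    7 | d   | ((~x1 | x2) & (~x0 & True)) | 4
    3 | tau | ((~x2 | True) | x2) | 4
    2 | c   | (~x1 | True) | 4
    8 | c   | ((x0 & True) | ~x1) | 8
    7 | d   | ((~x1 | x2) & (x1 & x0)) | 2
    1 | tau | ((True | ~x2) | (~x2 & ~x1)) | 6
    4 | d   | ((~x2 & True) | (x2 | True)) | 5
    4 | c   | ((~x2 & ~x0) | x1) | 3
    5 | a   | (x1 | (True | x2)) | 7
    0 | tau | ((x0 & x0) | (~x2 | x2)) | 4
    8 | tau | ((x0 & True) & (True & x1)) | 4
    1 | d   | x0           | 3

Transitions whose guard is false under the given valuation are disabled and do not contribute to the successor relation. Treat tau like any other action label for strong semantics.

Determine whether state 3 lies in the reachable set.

Answer: UNREACHABLE

Trace:
Guard filter leaves 15 enabled edge(s).
L0 = {0}
L1 = {4}  now seen {0,4}
L2 = {5}  now seen {0,4,5}
L3 = {7}  now seen {0,4,5,7}
Reachable = {0,4,5,7}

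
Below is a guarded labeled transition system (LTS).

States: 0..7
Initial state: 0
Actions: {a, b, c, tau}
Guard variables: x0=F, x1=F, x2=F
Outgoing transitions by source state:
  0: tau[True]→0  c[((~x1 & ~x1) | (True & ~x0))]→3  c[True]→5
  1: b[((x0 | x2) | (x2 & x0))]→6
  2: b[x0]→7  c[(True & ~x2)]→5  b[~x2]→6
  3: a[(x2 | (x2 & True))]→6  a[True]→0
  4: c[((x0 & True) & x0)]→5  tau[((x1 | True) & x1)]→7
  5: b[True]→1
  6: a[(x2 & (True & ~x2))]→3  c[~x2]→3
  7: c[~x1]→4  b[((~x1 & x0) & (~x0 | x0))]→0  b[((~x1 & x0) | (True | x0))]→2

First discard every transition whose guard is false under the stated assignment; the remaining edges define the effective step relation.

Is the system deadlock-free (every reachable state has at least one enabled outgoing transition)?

Reach set: {0,1,3,5}
  0: c→3  c→5  tau→0  [deg 3]
  1: ∅  [STUCK]
  3: a→0  [deg 1]
  5: b→1  [deg 1]
witness 1: c·b

Answer: DEADLOCK at state 1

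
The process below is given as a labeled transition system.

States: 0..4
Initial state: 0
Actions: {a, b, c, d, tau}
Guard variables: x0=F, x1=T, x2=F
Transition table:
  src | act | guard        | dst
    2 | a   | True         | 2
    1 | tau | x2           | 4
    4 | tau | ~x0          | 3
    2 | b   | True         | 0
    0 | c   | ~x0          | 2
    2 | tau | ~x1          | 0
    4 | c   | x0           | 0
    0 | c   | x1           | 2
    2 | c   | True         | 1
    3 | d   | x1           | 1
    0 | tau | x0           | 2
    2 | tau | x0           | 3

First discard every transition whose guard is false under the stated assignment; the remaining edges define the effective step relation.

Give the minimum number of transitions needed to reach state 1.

Breadth-first toward 1:
  L0 = {0}
  L1 = {2}
  L2 = {1}
depth(1)=2, e.g. c·c

Answer: 2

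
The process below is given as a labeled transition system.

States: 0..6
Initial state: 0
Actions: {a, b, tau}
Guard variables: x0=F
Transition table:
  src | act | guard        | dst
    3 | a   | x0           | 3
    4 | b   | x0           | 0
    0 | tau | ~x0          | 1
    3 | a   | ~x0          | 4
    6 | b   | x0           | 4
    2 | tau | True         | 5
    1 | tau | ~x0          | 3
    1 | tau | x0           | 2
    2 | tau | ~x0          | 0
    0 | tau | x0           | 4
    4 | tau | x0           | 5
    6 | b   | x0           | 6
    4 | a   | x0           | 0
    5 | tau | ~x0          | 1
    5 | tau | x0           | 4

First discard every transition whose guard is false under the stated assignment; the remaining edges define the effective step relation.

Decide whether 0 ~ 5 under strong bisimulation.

Answer: BISIMILAR

Working:
Refine partition for ~:
  π0 = {{0,1,2,3,4,5,6}}
  π1 = {{0,1,2,5},{3},{4,6}}
  π2 = {{0,2,5},{1},{3},{4,6}}
  π3 = {{0,5},{1},{2},{3},{4,6}}
stable after 4 split(s): 5 block(s)
[0]={0,5}  [5]={0,5}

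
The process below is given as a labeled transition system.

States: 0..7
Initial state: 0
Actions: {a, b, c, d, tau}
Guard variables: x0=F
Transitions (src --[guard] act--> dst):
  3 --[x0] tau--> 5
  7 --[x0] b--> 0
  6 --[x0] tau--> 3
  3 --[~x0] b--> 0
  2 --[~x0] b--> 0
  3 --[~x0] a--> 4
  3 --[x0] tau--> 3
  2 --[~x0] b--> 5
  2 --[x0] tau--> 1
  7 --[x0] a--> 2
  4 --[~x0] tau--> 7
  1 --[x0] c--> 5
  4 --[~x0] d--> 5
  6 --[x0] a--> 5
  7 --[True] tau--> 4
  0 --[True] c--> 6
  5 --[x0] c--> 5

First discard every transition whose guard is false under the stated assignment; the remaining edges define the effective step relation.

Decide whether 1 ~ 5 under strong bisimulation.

Answer: BISIMILAR

Analysis:
Bisimulation quotient by refinement:
  round 0: {{0,1,2,3,4,5,6,7}}
  round 1: {{0},{1,5,6},{2},{3},{4},{7}}
6 equivalence class(es) (converged in 2)
1∈{1,5,6}, 5∈{1,5,6}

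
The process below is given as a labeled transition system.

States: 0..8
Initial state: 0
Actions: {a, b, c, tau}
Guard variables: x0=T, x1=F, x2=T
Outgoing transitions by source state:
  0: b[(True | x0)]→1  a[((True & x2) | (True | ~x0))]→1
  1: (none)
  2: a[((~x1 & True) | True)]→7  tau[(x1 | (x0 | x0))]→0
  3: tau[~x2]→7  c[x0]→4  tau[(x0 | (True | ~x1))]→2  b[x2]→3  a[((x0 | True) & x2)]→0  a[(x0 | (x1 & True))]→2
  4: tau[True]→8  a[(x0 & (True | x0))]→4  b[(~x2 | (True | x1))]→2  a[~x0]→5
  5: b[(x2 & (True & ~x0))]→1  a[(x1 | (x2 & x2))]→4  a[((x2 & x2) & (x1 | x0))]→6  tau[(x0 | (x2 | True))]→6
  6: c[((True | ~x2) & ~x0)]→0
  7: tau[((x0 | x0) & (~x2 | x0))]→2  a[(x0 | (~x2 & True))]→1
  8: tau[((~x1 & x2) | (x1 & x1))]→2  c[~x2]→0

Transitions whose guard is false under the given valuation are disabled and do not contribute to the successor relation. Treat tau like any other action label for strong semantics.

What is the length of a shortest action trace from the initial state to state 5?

Answer: UNREACHABLE

Trace:
BFS to 5:
  Layer 0: {0}
  Layer 1: {1}
5 never appears.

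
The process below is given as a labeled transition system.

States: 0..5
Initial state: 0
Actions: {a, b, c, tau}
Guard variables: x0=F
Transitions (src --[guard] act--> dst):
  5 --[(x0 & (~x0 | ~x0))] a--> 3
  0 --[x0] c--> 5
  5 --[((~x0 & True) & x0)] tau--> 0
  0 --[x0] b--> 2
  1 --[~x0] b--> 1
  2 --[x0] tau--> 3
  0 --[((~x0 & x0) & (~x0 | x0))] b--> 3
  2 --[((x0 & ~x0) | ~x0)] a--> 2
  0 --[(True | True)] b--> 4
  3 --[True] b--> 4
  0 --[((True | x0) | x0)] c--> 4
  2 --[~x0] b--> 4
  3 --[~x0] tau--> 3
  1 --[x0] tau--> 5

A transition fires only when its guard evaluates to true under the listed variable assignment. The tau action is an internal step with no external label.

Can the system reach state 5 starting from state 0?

Answer: UNREACHABLE

Trace:
Guard filter leaves 7 enabled edge(s).
depth 0: {0}
depth 1: {4}  total {0,4}
Reach set: {0,4}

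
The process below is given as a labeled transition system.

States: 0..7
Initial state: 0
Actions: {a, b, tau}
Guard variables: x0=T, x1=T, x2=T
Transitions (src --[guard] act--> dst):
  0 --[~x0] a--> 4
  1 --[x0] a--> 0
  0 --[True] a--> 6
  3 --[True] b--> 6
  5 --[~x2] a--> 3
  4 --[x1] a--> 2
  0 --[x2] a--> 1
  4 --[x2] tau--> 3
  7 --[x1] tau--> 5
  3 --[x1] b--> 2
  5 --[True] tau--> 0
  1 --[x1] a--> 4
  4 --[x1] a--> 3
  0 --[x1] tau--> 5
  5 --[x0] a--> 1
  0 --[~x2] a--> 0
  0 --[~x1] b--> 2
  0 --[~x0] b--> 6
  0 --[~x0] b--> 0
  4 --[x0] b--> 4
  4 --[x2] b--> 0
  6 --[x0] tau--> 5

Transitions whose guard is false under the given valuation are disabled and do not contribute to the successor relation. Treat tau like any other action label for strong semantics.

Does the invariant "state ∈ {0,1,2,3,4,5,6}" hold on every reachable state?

Safe = {0,1,2,3,4,5,6}
Reach set: {0,1,2,3,4,5,6}
  0: safe
  1: safe
  2: safe
  3: safe
  4: safe
  5: safe
  6: safe

Answer: INVARIANT HOLDS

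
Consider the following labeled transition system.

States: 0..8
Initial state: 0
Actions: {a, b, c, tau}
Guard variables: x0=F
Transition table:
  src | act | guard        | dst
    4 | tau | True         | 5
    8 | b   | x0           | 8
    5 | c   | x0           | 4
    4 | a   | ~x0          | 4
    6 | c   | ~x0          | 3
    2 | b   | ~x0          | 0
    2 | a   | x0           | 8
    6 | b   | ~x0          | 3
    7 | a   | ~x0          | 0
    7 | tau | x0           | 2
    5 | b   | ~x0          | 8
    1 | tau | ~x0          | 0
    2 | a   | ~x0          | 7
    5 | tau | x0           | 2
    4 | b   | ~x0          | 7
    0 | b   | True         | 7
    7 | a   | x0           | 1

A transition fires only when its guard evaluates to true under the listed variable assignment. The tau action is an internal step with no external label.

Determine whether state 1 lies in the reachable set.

Answer: UNREACHABLE

Trace:
After dropping false guards: 11 live edges.
L0 = {0}
L1 = {7}  total {0,7}
Reach set: {0,7}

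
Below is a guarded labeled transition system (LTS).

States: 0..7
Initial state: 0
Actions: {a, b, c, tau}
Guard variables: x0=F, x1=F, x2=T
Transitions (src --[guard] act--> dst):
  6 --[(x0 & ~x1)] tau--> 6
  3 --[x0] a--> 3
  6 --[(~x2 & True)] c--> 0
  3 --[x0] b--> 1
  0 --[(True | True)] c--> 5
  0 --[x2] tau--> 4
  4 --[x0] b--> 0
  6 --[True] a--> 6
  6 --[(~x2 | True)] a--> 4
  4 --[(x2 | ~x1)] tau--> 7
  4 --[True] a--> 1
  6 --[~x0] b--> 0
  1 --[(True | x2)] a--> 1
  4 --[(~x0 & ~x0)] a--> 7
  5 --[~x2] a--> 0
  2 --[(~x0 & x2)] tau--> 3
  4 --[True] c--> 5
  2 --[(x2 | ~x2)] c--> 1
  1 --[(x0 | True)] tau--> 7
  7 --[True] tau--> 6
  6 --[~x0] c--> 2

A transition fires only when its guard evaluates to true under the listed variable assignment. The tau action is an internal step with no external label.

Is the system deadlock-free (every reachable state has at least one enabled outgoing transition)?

Reach set: {0,1,2,3,4,5,6,7}
  0: c→5  tau→4  [deg 2]
  1: a→1  tau→7  [deg 2]
  2: c→1  tau→3  [deg 2]
  3: ∅  [STUCK]
  4: a→1  a→7  c→5  tau→7  [deg 4]
  5: ∅  [STUCK]
  6: a→4  a→6  b→0  c→2  [deg 4]
  7: tau→6  [deg 1]
witness 3: tau·tau·tau·c·tau

Answer: DEADLOCK at state 3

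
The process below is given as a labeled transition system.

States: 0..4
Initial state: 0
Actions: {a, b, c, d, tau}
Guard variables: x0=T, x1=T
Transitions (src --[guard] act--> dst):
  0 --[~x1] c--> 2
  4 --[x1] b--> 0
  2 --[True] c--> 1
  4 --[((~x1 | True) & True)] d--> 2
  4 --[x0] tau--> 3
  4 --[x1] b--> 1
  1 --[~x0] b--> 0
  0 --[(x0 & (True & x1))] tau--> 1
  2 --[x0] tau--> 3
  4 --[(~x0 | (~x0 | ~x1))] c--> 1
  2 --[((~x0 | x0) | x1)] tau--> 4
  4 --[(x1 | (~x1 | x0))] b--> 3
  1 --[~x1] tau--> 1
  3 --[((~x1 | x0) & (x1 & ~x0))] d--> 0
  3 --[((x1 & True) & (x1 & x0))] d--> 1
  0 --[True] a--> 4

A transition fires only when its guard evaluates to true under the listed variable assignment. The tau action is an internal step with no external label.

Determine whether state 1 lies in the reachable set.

Answer: REACHABLE

Trace:
Guard filter leaves 11 enabled edge(s).
depth 0: {0}
depth 1: {1,4}  now seen {0,1,4}
depth 2: {2,3}  now seen {0,1,2,3,4}
Reachable = {0,1,2,3,4}
trace reaching 1: tau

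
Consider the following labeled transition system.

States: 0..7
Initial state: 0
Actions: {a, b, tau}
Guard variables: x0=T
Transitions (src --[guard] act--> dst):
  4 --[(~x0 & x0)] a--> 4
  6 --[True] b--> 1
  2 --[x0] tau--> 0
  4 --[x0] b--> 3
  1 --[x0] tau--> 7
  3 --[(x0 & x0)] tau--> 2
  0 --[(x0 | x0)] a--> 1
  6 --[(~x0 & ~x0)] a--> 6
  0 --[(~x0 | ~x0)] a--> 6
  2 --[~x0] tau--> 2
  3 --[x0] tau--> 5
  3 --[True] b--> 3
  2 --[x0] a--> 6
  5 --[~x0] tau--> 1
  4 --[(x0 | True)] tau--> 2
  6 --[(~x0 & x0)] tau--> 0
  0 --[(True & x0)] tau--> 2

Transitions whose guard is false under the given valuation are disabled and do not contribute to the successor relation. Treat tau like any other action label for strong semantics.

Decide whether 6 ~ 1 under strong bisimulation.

Answer: NOT BISIMILAR

Working:
Refine partition for ~:
  round 0: {{0,1,2,3,4,5,6,7}}
  round 1: {{0,2},{1},{3,4},{5,7},{6}}
  round 2: {{0},{1},{2},{3},{4},{5,7},{6}}
stable after 3 split(s): 7 block(s)
6∈{6}, 1∈{1}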